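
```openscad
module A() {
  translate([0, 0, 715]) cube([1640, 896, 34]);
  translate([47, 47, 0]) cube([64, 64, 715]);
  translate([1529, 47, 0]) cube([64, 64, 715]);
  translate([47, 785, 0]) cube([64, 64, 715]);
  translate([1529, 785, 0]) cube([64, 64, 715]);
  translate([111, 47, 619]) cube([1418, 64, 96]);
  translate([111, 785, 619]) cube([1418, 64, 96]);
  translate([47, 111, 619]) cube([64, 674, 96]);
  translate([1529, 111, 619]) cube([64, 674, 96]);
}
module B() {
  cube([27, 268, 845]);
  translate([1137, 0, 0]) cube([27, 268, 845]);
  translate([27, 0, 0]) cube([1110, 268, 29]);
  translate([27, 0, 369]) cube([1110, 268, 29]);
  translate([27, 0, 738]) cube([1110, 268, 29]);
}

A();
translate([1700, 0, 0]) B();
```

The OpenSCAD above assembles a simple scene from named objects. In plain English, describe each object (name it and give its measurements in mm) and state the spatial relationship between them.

A is a table with a 1640×896 mm rectangular top, 34 mm thick, top surface at z = 749 mm, supported by four 64×64 mm square legs, each inset 47 mm from the nearest pair of top edges, running from the floor. Four apron rails, 64 mm thick and 96 mm tall, run between adjacent legs with their top edges flush with the underside of the top and their outer faces flush with the legs' outer faces.

B is an open bookshelf. Two side panels, each 27 mm thick, 268 mm deep and 845 mm tall, stand 1164 mm apart (outside-to-outside). Between them sit 3 shelves, each 29 mm thick and 268 mm deep, spanning the full gap between the sides. The bottom shelf rests on the floor (its underside at z = 0) and the clear gap between one shelf's top and the next shelf's underside is 340 mm.

The bookshelf is on the floor beside the table on its +x side.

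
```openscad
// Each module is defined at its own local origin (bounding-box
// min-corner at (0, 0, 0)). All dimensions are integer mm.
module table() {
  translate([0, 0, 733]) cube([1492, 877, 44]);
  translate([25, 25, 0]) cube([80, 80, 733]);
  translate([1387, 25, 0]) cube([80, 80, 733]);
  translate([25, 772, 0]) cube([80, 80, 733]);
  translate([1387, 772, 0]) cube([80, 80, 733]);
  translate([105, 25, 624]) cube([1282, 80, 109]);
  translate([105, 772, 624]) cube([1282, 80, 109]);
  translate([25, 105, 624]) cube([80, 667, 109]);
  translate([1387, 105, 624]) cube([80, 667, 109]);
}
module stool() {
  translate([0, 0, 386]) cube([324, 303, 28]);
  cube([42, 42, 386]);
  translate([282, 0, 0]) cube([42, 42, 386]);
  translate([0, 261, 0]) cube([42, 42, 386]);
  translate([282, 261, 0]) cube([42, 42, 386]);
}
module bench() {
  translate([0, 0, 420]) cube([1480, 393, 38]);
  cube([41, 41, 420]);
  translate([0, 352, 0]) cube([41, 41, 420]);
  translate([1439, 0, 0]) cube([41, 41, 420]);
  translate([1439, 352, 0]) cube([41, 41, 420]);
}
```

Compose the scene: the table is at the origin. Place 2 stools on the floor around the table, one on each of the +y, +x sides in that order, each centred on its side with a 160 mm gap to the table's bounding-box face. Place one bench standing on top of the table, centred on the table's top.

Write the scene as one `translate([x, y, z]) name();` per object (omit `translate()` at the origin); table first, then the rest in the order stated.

table();
translate([584, 1037, 0]) stool();
translate([1652, 287, 0]) stool();
translate([6, 242, 777]) bench();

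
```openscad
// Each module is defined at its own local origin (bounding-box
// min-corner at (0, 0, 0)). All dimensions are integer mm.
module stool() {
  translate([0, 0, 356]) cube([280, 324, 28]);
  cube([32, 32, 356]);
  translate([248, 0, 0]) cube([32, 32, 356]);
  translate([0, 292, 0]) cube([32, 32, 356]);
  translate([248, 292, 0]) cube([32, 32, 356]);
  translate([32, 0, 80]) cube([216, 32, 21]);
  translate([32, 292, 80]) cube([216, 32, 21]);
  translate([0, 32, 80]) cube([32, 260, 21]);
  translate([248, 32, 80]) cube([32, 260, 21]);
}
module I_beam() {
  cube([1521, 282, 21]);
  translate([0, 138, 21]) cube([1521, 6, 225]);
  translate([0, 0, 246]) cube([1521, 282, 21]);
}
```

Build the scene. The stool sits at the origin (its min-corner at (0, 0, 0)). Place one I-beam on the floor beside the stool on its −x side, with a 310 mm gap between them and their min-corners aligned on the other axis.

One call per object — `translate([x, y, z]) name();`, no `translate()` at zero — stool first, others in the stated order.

stool();
translate([-1831, 0, 0]) I_beam();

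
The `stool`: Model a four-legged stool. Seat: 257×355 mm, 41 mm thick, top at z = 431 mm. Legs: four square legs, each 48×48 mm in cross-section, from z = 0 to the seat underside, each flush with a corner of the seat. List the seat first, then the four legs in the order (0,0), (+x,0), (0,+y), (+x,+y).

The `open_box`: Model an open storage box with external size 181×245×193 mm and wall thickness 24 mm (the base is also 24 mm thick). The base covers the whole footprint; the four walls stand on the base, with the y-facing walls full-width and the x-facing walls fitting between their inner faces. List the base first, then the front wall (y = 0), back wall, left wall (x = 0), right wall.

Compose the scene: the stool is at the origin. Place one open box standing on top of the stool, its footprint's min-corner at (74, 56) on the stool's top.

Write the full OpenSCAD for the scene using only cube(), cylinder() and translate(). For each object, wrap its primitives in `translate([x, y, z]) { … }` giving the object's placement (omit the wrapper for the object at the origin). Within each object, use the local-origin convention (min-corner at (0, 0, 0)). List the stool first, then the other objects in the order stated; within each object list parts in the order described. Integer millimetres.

translate([0, 0, 390]) cube([257, 355, 41]);
cube([48, 48, 390]);
translate([209, 0, 0]) cube([48, 48, 390]);
translate([0, 307, 0]) cube([48, 48, 390]);
translate([209, 307, 0]) cube([48, 48, 390]);
translate([74, 56, 431]) {
  cube([181, 245, 24]);
  translate([0, 0, 24]) cube([181, 24, 169]);
  translate([0, 221, 24]) cube([181, 24, 169]);
  translate([0, 24, 24]) cube([24, 197, 169]);
  translate([157, 24, 24]) cube([24, 197, 169]);
}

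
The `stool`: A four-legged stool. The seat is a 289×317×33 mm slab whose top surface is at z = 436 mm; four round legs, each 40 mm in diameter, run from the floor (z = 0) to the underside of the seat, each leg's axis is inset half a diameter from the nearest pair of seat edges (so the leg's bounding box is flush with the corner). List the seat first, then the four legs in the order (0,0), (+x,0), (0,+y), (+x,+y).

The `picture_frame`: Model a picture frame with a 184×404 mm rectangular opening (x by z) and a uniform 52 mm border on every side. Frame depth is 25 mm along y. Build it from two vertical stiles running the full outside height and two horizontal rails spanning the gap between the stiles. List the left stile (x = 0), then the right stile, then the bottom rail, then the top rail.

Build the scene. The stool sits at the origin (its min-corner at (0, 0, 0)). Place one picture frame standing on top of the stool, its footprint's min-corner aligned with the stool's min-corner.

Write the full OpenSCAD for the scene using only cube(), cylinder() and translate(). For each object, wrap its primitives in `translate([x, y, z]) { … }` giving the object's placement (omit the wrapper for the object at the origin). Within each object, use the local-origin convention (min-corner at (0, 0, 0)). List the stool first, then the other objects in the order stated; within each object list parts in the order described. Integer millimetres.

translate([0, 0, 403]) cube([289, 317, 33]);
translate([20, 20, 0]) cylinder(h = 403, r = 20);
translate([269, 20, 0]) cylinder(h = 403, r = 20);
translate([20, 297, 0]) cylinder(h = 403, r = 20);
translate([269, 297, 0]) cylinder(h = 403, r = 20);
translate([0, 0, 436]) {
  cube([52, 25, 508]);
  translate([236, 0, 0]) cube([52, 25, 508]);
  translate([52, 0, 0]) cube([184, 25, 52]);
  translate([52, 0, 456]) cube([184, 25, 52]);
}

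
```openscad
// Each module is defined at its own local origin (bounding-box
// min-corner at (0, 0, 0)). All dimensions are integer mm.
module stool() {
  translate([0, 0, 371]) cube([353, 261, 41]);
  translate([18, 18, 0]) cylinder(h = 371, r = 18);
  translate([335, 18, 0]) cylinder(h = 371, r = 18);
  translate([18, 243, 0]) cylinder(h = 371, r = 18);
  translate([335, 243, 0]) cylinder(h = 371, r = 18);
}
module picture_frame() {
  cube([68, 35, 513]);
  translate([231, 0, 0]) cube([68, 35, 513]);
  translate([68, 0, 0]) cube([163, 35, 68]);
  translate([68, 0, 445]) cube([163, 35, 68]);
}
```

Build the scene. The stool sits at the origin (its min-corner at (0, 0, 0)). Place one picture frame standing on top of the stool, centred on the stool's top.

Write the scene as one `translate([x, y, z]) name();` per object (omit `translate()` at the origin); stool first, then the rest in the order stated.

stool();
translate([27, 113, 412]) picture_frame();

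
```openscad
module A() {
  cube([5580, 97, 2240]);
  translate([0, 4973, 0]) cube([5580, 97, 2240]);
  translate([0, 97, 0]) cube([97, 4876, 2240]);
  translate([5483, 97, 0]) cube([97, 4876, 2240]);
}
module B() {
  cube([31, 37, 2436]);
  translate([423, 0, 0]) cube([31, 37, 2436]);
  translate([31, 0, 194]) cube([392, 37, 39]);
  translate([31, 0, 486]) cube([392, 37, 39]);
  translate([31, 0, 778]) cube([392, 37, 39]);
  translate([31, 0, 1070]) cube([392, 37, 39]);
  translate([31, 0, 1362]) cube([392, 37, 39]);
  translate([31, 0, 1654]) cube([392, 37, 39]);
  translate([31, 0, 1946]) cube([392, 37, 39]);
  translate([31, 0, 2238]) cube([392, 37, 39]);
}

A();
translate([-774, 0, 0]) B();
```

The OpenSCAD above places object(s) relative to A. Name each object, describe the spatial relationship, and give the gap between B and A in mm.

The ladder's nearest face is 320 mm from the house frame's −x face.

A is a house frame. B is a ladder. The ladder is on the floor beside the house frame on its −x side. The gap between the ladder and the house frame is 320 mm.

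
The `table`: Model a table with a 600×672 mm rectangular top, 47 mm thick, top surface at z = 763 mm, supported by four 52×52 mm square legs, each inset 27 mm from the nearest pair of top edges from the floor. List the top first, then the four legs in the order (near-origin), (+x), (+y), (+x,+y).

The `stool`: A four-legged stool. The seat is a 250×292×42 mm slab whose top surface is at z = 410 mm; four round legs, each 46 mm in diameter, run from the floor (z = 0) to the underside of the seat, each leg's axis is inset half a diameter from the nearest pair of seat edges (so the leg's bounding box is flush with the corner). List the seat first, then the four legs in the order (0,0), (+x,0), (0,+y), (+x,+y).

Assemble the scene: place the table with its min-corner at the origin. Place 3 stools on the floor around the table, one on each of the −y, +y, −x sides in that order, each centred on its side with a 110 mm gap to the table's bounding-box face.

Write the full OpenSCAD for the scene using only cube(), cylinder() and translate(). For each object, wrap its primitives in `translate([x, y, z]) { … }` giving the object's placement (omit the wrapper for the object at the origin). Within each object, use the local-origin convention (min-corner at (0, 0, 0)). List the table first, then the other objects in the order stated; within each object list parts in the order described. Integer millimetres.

translate([0, 0, 716]) cube([600, 672, 47]);
translate([27, 27, 0]) cube([52, 52, 716]);
translate([521, 27, 0]) cube([52, 52, 716]);
translate([27, 593, 0]) cube([52, 52, 716]);
translate([521, 593, 0]) cube([52, 52, 716]);
translate([175, -402, 0]) {
  translate([0, 0, 368]) cube([250, 292, 42]);
  translate([23, 23, 0]) cylinder(h = 368, r = 23);
  translate([227, 23, 0]) cylinder(h = 368, r = 23);
  translate([23, 269, 0]) cylinder(h = 368, r = 23);
  translate([227, 269, 0]) cylinder(h = 368, r = 23);
}
translate([175, 782, 0]) {
  translate([0, 0, 368]) cube([250, 292, 42]);
  translate([23, 23, 0]) cylinder(h = 368, r = 23);
  translate([227, 23, 0]) cylinder(h = 368, r = 23);
  translate([23, 269, 0]) cylinder(h = 368, r = 23);
  translate([227, 269, 0]) cylinder(h = 368, r = 23);
}
translate([-360, 190, 0]) {
  translate([0, 0, 368]) cube([250, 292, 42]);
  translate([23, 23, 0]) cylinder(h = 368, r = 23);
  translate([227, 23, 0]) cylinder(h = 368, r = 23);
  translate([23, 269, 0]) cylinder(h = 368, r = 23);
  translate([227, 269, 0]) cylinder(h = 368, r = 23);
}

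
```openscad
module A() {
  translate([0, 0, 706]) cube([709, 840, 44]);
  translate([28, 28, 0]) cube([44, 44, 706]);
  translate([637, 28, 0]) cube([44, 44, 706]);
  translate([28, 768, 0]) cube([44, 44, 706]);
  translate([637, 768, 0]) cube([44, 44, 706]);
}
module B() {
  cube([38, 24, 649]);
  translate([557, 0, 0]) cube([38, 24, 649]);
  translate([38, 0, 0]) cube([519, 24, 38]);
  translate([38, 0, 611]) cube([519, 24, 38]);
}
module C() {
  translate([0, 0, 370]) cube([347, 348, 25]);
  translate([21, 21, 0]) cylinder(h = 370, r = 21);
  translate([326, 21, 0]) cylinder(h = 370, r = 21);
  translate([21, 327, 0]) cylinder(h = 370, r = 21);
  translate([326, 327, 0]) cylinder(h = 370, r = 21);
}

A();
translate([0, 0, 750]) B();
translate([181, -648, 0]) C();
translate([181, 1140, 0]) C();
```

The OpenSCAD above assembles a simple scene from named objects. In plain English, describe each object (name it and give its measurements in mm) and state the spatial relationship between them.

A is a table with a 709×840 mm rectangular top, 44 mm thick, top surface at z = 750 mm, supported by four 44×44 mm square legs, each inset 28 mm from the nearest pair of top edges, running from the floor.

B is a picture frame with a 519×573 mm rectangular opening (x by z) and a uniform 38 mm border on every side. Frame depth is 24 mm along y. It is built from two vertical stiles running the full outside height and two horizontal rails spanning the gap between the stiles.

C is a four-legged stool. The seat is 347×348 mm, 25 mm thick, top at z = 395 mm. It stands on four round legs, each 42 mm in diameter, from z = 0 to the seat underside, each leg's axis is inset half a diameter from the nearest pair of seat edges (so the leg's bounding box is flush with the corner).

The picture frame is on top of the table. Two stools sit around the table at the −y, +y sides.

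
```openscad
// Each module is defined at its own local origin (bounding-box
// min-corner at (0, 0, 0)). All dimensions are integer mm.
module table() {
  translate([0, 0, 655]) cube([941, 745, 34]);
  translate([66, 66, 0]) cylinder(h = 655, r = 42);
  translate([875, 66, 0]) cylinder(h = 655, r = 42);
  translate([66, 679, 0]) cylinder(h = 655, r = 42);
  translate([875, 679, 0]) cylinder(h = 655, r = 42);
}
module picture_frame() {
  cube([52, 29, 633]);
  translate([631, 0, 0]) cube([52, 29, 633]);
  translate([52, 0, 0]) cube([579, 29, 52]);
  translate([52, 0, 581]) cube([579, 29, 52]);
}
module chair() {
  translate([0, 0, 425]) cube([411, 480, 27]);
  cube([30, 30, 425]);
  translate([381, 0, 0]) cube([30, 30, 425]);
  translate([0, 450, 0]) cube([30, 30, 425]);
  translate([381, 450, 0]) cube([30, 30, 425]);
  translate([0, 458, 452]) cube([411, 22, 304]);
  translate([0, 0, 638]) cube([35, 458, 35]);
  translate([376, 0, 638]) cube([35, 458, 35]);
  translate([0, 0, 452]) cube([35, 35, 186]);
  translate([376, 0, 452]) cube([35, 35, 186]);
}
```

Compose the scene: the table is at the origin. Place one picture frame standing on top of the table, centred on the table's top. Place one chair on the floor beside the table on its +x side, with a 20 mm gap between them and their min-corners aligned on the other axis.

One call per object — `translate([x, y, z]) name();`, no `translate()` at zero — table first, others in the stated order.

table();
translate([129, 358, 689]) picture_frame();
translate([961, 0, 0]) chair();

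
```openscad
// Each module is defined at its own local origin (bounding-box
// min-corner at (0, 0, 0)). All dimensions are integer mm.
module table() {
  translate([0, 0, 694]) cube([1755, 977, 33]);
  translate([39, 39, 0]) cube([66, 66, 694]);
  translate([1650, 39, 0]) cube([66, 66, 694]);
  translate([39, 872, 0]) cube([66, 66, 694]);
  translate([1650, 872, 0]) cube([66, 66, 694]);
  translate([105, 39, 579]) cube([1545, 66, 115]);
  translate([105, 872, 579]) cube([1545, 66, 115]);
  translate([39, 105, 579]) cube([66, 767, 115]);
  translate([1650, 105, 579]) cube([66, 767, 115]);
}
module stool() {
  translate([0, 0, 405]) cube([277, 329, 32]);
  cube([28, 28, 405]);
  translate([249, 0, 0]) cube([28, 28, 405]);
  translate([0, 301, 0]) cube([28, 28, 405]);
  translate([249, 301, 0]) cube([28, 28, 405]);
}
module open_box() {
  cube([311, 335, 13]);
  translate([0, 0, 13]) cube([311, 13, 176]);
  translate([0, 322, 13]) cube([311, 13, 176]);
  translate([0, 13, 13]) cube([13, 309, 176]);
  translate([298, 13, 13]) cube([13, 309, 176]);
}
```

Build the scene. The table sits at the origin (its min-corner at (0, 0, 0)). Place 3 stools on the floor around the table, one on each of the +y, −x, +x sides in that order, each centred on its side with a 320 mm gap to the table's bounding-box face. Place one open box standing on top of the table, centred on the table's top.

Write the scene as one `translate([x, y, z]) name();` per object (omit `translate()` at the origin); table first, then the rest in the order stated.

table();
translate([739, 1297, 0]) stool();
translate([-597, 324, 0]) stool();
translate([2075, 324, 0]) stool();
translate([722, 321, 727]) open_box();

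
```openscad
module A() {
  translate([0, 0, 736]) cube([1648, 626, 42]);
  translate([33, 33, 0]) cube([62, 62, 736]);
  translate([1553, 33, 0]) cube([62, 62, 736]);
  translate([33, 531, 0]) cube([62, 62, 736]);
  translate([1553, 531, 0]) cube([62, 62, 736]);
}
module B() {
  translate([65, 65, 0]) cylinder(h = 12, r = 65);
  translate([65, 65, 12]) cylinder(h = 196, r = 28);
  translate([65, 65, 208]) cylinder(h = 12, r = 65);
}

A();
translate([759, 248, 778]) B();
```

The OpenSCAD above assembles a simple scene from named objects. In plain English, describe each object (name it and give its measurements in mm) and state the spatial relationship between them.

A is a table: top 1648 mm (x) × 626 mm (y), 42 mm thick, upper face at z = 778 mm, on four 62×62 mm square legs, each inset 33 mm from the nearest pair of top edges, running from z = 0 to the bottom of the top.

B is a spool: two coaxial disc flanges of radius 65 mm and thickness 12 mm, joined by a core cylinder of radius 28 mm and height 196 mm. The lower flange rests on z = 0 and the three cylinders share a vertical axis.

The spool is on top of the table, centred.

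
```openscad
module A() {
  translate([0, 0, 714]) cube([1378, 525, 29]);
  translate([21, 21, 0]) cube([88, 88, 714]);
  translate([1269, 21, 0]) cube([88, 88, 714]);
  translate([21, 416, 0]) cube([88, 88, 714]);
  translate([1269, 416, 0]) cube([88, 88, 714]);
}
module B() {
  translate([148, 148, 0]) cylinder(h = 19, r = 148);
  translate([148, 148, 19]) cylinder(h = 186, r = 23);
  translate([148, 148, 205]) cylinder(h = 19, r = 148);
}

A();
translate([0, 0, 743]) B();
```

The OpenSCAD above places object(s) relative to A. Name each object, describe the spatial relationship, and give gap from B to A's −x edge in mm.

The spool's min-x is at 0; the table's min-x is 0; gap = 0 mm.

A is a table. B is a spool. The spool is on top of the table. The gap from the spool to the table's −x edge is 0 mm.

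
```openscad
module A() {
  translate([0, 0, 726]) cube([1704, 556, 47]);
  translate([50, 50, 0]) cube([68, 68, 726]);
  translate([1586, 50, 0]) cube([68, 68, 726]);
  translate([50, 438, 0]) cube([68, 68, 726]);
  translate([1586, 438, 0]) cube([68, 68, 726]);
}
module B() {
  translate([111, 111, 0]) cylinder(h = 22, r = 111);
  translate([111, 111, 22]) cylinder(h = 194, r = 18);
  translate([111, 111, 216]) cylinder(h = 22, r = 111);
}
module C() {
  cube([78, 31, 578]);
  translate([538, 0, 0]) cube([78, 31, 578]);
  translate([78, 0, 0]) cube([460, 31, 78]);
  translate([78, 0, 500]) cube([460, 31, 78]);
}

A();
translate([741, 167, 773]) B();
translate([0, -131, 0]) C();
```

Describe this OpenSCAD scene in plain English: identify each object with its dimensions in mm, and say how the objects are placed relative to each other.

A is a table with a 1704×556 mm rectangular top, 47 mm thick, top surface at z = 773 mm, supported by four 68×68 mm square legs, each inset 50 mm from the nearest pair of top edges, running from the floor.

B is a spool: two coaxial disc flanges of radius 111 mm and thickness 22 mm, joined by a core cylinder of radius 18 mm and height 194 mm. The lower flange rests on z = 0 and the three cylinders share a vertical axis.

C is a rectangular picture frame lying in the x–z plane (depth along y). The opening is 460 mm wide (x) by 422 mm tall (z), surrounded by a border 78 mm wide on all four sides. The frame is 31 mm deep and is made of two full-height vertical stiles with two horizontal rails fitted between them.

The spool is on top of the table, centred. The picture frame is on the floor beside the table on its −y side.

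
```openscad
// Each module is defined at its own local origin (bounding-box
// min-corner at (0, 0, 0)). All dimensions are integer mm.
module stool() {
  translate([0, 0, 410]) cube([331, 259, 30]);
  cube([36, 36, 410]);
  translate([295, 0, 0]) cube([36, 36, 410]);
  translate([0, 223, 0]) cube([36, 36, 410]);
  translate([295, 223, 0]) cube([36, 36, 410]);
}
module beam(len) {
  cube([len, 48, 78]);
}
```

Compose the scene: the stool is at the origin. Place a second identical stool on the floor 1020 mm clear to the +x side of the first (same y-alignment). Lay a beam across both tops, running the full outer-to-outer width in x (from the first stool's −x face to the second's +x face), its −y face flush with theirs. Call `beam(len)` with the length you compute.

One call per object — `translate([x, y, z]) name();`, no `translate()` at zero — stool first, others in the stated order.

stool();
translate([1351, 0, 0]) stool();
translate([0, 0, 440]) beam(1682);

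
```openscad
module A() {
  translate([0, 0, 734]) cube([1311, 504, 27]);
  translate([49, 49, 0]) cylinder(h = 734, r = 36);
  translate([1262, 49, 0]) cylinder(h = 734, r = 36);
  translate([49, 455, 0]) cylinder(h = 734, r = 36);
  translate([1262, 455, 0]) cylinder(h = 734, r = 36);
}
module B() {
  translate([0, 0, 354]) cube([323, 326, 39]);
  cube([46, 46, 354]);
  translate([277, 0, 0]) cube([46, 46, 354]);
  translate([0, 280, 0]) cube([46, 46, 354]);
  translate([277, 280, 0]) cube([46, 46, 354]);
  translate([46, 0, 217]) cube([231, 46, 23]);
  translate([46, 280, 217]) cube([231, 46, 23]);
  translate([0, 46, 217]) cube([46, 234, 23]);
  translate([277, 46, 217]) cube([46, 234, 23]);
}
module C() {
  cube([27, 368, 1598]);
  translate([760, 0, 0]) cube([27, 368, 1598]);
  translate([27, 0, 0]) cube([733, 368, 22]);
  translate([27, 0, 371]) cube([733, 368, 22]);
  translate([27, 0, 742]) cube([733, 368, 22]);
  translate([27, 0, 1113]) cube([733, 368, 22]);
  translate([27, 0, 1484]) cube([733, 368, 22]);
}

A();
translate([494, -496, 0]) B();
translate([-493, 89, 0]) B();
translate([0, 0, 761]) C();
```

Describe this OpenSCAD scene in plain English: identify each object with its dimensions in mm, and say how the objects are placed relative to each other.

A is a table with a 1311×504 mm rectangular top, 27 mm thick, top surface at z = 761 mm, supported by four round legs of 72 mm diameter, each leg's bounding box inset 13 mm from the nearest pair of top edges, running from the floor.

B is a four-legged stool. The seat is 323×326 mm, 39 mm thick, top at z = 393 mm. It stands on four square legs, each 46×46 mm in cross-section, from z = 0 to the seat underside, each flush with a corner of the seat. Four stretchers, 46 mm wide and 23 mm tall, connect adjacent legs with their undersides at z = 217 mm, each running between the inner faces of the legs it joins and aligned with the legs' outer faces on the other axis.

C is a bookshelf 787 mm wide overall, 368 mm deep and 1598 mm tall. The two sides are 27 mm thick vertical panels. 5 horizontal shelves of 22 mm thickness span between the inner faces of the sides; the lowest shelf sits on the floor and shelves are stacked with a clear vertical gap of 349 mm between each pair.

Two stools sit around the table at the −y, −x sides. The bookshelf is on top of the table.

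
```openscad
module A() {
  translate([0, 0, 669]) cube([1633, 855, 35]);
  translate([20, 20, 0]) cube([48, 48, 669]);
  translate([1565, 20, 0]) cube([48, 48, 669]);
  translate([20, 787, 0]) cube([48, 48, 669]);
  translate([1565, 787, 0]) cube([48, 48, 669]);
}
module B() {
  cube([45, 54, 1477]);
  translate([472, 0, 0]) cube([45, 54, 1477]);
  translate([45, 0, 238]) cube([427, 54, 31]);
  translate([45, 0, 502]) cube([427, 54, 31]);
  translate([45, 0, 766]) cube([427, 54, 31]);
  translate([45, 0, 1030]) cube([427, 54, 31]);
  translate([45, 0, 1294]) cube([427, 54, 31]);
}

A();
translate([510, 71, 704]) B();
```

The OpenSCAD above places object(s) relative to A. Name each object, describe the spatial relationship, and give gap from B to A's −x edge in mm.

The ladder's min-x is at 510; the table's min-x is 0; gap = 510 mm.

A is a table. B is a ladder. The ladder is on top of the table. The gap from the ladder to the table's −x edge is 510 mm.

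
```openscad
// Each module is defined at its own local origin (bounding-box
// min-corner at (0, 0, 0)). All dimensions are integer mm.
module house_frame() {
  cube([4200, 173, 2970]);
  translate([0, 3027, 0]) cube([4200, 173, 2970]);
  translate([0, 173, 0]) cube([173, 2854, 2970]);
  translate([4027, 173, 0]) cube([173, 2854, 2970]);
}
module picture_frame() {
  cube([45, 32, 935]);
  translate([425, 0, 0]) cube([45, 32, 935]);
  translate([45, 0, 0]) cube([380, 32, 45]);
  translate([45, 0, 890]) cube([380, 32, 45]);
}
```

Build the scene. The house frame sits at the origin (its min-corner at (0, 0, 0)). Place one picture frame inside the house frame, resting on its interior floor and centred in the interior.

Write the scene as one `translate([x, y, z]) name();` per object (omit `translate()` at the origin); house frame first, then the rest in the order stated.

house_frame();
translate([1865, 1584, 0]) picture_frame();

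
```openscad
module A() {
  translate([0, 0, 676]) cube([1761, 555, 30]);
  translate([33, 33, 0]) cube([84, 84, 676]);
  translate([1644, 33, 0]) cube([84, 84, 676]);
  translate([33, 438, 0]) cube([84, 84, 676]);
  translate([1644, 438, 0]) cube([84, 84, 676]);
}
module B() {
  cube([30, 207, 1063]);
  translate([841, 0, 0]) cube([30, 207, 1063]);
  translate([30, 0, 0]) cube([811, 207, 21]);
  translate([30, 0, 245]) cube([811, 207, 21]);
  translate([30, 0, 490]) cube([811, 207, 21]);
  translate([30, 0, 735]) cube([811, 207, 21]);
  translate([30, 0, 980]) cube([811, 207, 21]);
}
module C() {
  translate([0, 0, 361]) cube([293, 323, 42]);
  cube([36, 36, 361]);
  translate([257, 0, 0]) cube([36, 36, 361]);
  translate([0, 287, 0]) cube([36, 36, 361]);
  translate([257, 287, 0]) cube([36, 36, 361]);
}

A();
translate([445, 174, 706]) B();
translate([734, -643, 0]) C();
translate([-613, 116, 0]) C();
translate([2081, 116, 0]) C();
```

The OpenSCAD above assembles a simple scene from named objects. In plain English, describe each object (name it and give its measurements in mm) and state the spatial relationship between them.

A is a table: top 1761 mm (x) × 555 mm (y), 30 mm thick, upper face at z = 706 mm, on four 84×84 mm square legs, each inset 33 mm from the nearest pair of top edges, running from z = 0 to the bottom of the top.

B is an open bookshelf. Two side panels, each 30 mm thick, 207 mm deep and 1063 mm tall, stand 871 mm apart (outside-to-outside). Between them sit 5 shelves, each 21 mm thick and 207 mm deep, spanning the full gap between the sides. The bottom shelf rests on the floor (its underside at z = 0) and the clear gap between one shelf's top and the next shelf's underside is 224 mm.

C is a four-legged stool. The seat is a 293×323×42 mm slab whose top surface is at z = 403 mm; four square legs, each 36×36 mm in cross-section, run from the floor (z = 0) to the underside of the seat, each flush with a corner of the seat.

The bookshelf is on top of the table, centred. Three stools sit around the table at the −y, −x, +x sides.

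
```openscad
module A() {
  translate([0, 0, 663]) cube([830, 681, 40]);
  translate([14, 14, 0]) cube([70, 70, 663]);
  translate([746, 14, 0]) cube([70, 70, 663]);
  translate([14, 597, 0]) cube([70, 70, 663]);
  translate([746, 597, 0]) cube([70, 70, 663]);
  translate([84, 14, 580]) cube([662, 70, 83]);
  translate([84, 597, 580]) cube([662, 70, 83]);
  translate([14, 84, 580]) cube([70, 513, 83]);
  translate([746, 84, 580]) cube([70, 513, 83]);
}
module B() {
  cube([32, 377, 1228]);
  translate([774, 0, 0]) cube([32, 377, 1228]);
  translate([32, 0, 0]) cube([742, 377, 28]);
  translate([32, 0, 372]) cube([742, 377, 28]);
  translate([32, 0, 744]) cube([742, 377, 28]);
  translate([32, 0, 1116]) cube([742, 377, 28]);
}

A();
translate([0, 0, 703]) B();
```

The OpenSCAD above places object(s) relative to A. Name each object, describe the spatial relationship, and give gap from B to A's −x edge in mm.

The bookshelf's min-x is at 0; the table's min-x is 0; gap = 0 mm.

A is a table. B is a bookshelf. The bookshelf is on top of the table. The gap from the bookshelf to the table's −x edge is 0 mm.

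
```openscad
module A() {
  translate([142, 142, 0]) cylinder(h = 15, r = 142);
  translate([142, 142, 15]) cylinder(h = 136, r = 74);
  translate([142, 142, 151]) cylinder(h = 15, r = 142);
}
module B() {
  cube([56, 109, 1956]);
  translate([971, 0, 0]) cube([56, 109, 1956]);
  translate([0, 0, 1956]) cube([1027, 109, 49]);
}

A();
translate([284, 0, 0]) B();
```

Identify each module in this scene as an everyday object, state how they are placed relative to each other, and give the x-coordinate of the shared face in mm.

The spool's +x face and the door frame's −x face are both at x = 284 mm.

A is a spool. B is a door frame. The door frame is against the spool's +x side, with their −y faces flush. The x-coordinate of the shared face is 284 mm.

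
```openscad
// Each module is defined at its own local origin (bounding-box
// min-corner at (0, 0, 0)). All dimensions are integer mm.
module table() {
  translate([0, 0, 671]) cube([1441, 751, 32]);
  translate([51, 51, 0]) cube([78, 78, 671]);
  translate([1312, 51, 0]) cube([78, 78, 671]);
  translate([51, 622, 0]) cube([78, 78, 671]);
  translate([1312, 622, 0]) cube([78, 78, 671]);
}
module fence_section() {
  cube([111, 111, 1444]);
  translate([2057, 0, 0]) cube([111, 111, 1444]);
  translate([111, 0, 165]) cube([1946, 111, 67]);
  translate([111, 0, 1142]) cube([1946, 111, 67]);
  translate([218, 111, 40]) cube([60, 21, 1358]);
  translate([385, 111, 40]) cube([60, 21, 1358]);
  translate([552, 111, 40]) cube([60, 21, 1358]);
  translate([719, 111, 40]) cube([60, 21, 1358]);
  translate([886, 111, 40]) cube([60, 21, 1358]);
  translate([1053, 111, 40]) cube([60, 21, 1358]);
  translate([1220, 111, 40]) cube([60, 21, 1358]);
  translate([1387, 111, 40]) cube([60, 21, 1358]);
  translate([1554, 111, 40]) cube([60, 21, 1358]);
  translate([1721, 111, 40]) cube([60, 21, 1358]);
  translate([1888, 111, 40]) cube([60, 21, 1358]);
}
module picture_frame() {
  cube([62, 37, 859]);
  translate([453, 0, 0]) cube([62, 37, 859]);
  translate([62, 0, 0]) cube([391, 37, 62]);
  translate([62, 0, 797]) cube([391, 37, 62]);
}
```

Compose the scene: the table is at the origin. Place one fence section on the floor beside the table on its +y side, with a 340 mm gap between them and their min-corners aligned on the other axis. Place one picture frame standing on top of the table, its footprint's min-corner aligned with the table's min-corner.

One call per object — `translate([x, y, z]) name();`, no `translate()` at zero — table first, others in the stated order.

table();
translate([0, 1091, 0]) fence_section();
translate([0, 0, 703]) picture_frame();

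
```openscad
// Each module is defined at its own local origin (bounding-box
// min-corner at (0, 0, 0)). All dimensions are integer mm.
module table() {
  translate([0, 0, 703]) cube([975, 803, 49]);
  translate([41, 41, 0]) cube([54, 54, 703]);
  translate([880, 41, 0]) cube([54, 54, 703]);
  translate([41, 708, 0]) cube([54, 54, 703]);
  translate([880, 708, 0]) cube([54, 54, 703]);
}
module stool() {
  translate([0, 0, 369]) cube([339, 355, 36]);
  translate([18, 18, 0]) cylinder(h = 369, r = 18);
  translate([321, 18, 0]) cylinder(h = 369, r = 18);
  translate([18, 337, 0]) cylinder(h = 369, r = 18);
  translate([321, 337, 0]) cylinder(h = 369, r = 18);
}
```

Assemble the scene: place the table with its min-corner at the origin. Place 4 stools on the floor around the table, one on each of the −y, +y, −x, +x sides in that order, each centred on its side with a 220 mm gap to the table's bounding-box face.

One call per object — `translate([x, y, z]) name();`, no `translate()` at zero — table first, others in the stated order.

table();
translate([318, -575, 0]) stool();
translate([318, 1023, 0]) stool();
translate([-559, 224, 0]) stool();
translate([1195, 224, 0]) stool();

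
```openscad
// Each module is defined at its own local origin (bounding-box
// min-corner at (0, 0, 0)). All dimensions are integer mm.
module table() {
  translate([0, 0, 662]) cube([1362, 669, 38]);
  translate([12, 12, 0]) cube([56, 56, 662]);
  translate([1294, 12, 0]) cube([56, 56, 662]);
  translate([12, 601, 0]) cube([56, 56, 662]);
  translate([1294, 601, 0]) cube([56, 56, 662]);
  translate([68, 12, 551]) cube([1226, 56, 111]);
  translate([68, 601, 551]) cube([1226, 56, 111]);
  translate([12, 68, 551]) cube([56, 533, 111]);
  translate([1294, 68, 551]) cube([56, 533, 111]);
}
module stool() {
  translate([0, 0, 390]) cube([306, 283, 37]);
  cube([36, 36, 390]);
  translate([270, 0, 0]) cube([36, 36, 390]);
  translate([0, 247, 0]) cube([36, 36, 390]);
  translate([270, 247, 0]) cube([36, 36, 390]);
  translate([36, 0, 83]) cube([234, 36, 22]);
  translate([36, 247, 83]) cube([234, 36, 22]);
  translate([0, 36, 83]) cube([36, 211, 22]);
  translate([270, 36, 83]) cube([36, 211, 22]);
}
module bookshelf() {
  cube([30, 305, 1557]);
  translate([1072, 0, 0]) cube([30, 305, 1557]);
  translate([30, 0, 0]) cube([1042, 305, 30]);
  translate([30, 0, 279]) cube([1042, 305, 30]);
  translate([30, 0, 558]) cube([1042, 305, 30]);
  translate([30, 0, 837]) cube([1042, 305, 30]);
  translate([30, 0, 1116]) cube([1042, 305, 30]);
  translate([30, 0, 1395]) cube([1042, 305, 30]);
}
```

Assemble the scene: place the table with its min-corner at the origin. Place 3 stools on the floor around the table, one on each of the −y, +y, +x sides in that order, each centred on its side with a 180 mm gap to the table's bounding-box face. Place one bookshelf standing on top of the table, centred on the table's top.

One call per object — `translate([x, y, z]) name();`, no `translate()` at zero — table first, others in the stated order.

table();
translate([528, -463, 0]) stool();
translate([528, 849, 0]) stool();
translate([1542, 193, 0]) stool();
translate([130, 182, 700]) bookshelf();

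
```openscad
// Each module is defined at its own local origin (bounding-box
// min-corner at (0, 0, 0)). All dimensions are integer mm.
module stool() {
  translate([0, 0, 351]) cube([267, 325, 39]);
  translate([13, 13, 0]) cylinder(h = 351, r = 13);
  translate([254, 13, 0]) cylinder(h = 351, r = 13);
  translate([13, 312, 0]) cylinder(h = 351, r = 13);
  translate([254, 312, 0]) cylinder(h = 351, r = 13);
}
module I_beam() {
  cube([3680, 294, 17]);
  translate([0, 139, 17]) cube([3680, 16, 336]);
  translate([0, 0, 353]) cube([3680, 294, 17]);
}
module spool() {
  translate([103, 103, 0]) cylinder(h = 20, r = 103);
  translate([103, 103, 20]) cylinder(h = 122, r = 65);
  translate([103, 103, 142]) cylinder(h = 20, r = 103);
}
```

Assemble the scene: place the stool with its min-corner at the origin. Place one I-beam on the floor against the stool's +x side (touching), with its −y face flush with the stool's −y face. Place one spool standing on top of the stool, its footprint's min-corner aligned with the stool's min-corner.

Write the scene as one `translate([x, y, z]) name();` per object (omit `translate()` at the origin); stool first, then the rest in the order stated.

stool();
translate([267, 0, 0]) I_beam();
translate([0, 0, 390]) spool();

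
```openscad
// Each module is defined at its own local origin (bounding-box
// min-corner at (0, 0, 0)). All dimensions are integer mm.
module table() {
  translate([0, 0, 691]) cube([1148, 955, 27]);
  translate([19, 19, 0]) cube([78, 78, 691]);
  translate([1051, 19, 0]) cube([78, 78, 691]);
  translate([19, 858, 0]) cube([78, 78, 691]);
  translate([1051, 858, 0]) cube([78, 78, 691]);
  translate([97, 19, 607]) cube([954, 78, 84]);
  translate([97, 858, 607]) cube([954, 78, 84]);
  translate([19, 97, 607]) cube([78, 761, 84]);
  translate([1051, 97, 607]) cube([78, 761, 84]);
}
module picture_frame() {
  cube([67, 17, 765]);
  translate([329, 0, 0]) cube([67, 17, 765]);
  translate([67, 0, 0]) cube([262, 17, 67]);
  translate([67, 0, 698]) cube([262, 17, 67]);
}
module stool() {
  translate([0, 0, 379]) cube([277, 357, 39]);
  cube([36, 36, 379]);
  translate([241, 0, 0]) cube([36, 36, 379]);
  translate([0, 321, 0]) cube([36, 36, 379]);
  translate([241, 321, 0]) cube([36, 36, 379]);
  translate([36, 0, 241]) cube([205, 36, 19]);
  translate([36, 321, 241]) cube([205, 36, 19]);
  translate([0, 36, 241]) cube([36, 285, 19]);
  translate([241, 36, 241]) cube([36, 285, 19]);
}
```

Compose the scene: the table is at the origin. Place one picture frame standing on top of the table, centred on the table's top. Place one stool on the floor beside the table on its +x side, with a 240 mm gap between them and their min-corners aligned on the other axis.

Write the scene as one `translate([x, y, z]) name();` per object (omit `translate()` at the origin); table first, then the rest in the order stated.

table();
translate([376, 469, 718]) picture_frame();
translate([1388, 0, 0]) stool();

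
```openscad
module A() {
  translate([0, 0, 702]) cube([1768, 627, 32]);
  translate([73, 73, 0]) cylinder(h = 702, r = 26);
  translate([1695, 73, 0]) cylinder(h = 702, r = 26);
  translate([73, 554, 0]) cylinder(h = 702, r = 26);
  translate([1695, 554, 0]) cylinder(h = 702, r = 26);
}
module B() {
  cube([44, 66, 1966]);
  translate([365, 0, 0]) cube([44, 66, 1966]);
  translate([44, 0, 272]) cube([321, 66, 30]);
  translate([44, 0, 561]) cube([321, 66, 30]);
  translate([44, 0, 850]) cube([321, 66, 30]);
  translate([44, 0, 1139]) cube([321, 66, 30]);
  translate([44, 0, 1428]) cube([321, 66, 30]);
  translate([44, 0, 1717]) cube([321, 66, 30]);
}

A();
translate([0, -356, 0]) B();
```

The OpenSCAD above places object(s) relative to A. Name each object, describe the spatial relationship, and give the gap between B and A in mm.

A is a table. B is a ladder. The ladder is on the floor beside the table on its −y side. The gap between the ladder and the table is 290 mm.

The ladder's nearest face is 290 mm from the table's −y face.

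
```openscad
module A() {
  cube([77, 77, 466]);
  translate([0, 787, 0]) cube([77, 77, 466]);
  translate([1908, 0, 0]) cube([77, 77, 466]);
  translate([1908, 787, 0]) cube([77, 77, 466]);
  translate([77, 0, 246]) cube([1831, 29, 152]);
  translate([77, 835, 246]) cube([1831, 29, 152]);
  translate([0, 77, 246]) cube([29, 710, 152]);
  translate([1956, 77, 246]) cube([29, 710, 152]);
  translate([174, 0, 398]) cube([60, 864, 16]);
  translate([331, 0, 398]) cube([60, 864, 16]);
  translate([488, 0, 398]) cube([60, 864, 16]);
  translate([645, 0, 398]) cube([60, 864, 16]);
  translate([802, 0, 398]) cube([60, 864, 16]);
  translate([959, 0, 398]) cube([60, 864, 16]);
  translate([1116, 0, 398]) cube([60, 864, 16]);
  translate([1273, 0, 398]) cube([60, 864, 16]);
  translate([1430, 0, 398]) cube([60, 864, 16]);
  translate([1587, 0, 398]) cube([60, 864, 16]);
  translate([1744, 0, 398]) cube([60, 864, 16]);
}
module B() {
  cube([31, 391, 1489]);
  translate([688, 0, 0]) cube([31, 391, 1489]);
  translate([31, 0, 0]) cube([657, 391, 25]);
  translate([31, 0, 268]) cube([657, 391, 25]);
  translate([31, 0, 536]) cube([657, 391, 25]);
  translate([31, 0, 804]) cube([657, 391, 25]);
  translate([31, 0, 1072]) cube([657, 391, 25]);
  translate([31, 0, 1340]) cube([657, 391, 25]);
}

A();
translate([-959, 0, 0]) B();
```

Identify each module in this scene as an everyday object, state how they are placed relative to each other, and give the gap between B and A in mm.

The bookshelf's nearest face is 240 mm from the bed frame's −x face.

A is a bed frame. B is a bookshelf. The bookshelf is on the floor beside the bed frame on its −x side. The gap between the bookshelf and the bed frame is 240 mm.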